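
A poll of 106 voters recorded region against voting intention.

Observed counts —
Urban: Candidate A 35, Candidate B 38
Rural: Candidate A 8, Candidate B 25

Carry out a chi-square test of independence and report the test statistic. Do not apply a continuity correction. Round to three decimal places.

5.296

Row totals: 73, 33. Column totals: 43, 63. Grand total N = 106.
Expected counts (row total × column total / N):
  Urban, Candidate A: 73×43/106 = 29.6132
  Urban, Candidate B: 73×63/106 = 43.3868
  Rural, Candidate A: 33×43/106 = 13.3868
  Rural, Candidate B: 33×63/106 = 19.6132
Contributions (O − E)²/E:
  (35 − 29.6132)²/29.6132 = 0.9799
  (38 − 43.3868)²/43.3868 = 0.6688
  (8 − 13.3868)²/13.3868 = 2.1676
  (25 − 19.6132)²/19.6132 = 1.4795
χ² = 0.9799 + 0.6688 + 2.1676 + 1.4795 = 5.296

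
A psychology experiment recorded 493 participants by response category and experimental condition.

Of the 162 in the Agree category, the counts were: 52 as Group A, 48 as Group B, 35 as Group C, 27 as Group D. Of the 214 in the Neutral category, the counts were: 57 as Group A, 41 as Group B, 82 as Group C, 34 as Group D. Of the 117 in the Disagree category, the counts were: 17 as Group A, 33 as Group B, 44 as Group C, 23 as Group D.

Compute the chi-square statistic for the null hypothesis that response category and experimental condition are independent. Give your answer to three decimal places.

22.891

Row totals: 162, 214, 117. Column totals: 126, 122, 161, 84. Grand total N = 493.
Expected counts (row total × column total / N):
  Agree, Group A: 162×126/493 = 41.4037
  Agree, Group B: 162×122/493 = 40.0892
  Agree, Group C: 162×161/493 = 52.9047
  Agree, Group D: 162×84/493 = 27.6024
  Neutral, Group A: 214×126/493 = 54.6937
  Neutral, Group B: 214×122/493 = 52.9574
  Neutral, Group C: 214×161/493 = 69.8864
  Neutral, Group D: 214×84/493 = 36.4625
  Disagree, Group A: 117×126/493 = 29.9026
  Disagree, Group B: 117×122/493 = 28.9533
  Disagree, Group C: 117×161/493 = 38.2089
  Disagree, Group D: 117×84/493 = 19.9351
Contributions (O − E)²/E:
  (52 − 41.4037)²/41.4037 = 2.7119
  (48 − 40.0892)²/40.0892 = 1.5610
  (35 − 52.9047)²/52.9047 = 6.0595
  (27 − 27.6024)²/27.6024 = 0.0131
  (57 − 54.6937)²/54.6937 = 0.0973
  (41 − 52.9574)²/52.9574 = 2.6999
  (82 − 69.8864)²/69.8864 = 2.0997
  (34 − 36.4625)²/36.4625 = 0.1663
  (17 − 29.9026)²/29.9026 = 5.5673
  (33 − 28.9533)²/28.9533 = 0.5656
  (44 − 38.2089)²/38.2089 = 0.8777
  (23 − 19.9351)²/19.9351 = 0.4712
χ² = 2.7119 + 1.5610 + 6.0595 + 0.0131 + 0.0973 + 2.6999 + 2.0997 + 0.1663 + 5.5673 + 0.5656 + 0.8777 + 0.4712 = 22.891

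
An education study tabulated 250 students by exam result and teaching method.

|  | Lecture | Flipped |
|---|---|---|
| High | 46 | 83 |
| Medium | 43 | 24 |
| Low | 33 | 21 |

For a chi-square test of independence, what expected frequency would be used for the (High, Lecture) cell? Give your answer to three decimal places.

62.952

Row total (High) = 129; column total (Lecture) = 122; grand total N = 250.
Expected count = (row total × column total) / N = 129 × 122 / 250 = 62.952.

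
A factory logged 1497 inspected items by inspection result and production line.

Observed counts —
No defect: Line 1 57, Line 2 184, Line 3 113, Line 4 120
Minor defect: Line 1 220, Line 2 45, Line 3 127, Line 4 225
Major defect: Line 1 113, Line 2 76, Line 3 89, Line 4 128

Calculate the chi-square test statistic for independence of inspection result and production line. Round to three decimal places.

Row totals: 474, 617, 406. Column totals: 390, 305, 329, 473. Grand total N = 1497.
Expected counts (row total × column total / N):
  No defect, Line 1: 474×390/1497 = 123.4870
  No defect, Line 2: 474×305/1497 = 96.5731
  No defect, Line 3: 474×329/1497 = 104.1723
  No defect, Line 4: 474×473/1497 = 149.7675
  Minor defect, Line 1: 617×390/1497 = 160.7415
  Minor defect, Line 2: 617×305/1497 = 125.7081
  Minor defect, Line 3: 617×329/1497 = 135.5999
  Minor defect, Line 4: 617×473/1497 = 194.9506
  Major defect, Line 1: 406×390/1497 = 105.7715
  Major defect, Line 2: 406×305/1497 = 82.7188
  Major defect, Line 3: 406×329/1497 = 89.2278
  Major defect, Line 4: 406×473/1497 = 128.2819
Contributions (O − E)²/E:
  (57 − 123.4870)²/123.4870 = 35.7975
  (184 − 96.5731)²/96.5731 = 79.1469
  (113 − 104.1723)²/104.1723 = 0.7481
  (120 − 149.7675)²/149.7675 = 5.9165
  (220 − 160.7415)²/160.7415 = 21.8461
  (45 − 125.7081)²/125.7081 = 51.8168
  (127 − 135.5999)²/135.5999 = 0.5454
  (225 − 194.9506)²/194.9506 = 4.6318
  (113 − 105.7715)²/105.7715 = 0.4940
  (76 − 82.7188)²/82.7188 = 0.5457
  (89 − 89.2278)²/89.2278 = 0.0006
  (128 − 128.2819)²/128.2819 = 0.0006
χ² = 35.7975 + 79.1469 + 0.7481 + 5.9165 + 21.8461 + 51.8168 + 0.5454 + 4.6318 + 0.4940 + 0.5457 + 0.0006 + 0.0006 = 201.490

201.490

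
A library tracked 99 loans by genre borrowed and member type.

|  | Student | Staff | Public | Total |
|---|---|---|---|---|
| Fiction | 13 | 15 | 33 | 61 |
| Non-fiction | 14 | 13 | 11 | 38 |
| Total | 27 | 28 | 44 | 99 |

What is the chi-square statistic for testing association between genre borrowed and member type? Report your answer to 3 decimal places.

Grand total N = 99.
Expected counts (row total × column total / N):
  Fiction, Student: 61×27/99 = 16.6364
  Fiction, Staff: 61×28/99 = 17.2525
  Fiction, Public: 61×44/99 = 27.1111
  Non-fiction, Student: 38×27/99 = 10.3636
  Non-fiction, Staff: 38×28/99 = 10.7475
  Non-fiction, Public: 38×44/99 = 16.8889
Contributions (O − E)²/E:
  (13 − 16.6364)²/16.6364 = 0.7948
  (15 − 17.2525)²/17.2525 = 0.2941
  (33 − 27.1111)²/27.1111 = 1.2791
  (14 − 10.3636)²/10.3636 = 1.2759
  (13 − 10.7475)²/10.7475 = 0.4721
  (11 − 16.8889)²/16.8889 = 2.0534
χ² = 0.7948 + 0.2941 + 1.2791 + 1.2759 + 0.4721 + 2.0534 = 6.169

6.169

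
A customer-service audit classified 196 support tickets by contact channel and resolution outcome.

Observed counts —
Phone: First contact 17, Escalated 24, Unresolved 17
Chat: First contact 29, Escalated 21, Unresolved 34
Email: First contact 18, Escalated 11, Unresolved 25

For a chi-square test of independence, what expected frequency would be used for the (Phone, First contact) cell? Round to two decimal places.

18.94

Row total (Phone) = 58; column total (First contact) = 64; grand total N = 196.
Expected count = (row total × column total) / N = 58 × 64 / 196 = 18.94.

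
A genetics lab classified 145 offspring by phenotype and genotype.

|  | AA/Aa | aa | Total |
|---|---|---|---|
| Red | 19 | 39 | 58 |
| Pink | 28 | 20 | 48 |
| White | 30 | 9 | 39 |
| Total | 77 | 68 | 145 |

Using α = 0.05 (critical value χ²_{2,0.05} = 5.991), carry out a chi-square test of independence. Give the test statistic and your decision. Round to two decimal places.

Grand total N = 145.
Expected counts (row total × column total / N):
  Red, AA/Aa: 58×77/145 = 30.800
  Red, aa: 58×68/145 = 27.200
  Pink, AA/Aa: 48×77/145 = 25.490
  Pink, aa: 48×68/145 = 22.510
  White, AA/Aa: 39×77/145 = 20.710
  White, aa: 39×68/145 = 18.290
Contributions (O − E)²/E:
  (19 − 30.800)²/30.800 = 4.5208
  (39 − 27.200)²/27.200 = 5.1191
  (28 − 25.490)²/25.490 = 0.2472
  (20 − 22.510)²/22.510 = 0.2799
  (30 − 20.710)²/20.710 = 4.1673
  (9 − 18.290)²/18.290 = 4.7186
χ² = 4.5208 + 5.1191 + 0.2472 + 0.2799 + 4.1673 + 4.7186 = 19.05
df = (3−1)(2−1) = 2. Since 19.05 > 5.991, reject the null hypothesis of independence at α = 0.05.

19.05; reject H₀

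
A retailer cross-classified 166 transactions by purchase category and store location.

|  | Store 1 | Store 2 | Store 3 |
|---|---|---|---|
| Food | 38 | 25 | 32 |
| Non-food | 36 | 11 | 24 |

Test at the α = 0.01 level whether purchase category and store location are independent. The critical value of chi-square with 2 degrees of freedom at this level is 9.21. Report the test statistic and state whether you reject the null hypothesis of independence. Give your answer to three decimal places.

Row totals: 95, 71. Column totals: 74, 36, 56. Grand total N = 166.
Expected counts (row total × column total / N):
  Food, Store 1: 95×74/166 = 42.3494
  Food, Store 2: 95×36/166 = 20.6024
  Food, Store 3: 95×56/166 = 32.0482
  Non-food, Store 1: 71×74/166 = 31.6506
  Non-food, Store 2: 71×36/166 = 15.3976
  Non-food, Store 3: 71×56/166 = 23.9518
Contributions (O − E)²/E:
  (38 − 42.3494)²/42.3494 = 0.4467
  (25 − 20.6024)²/20.6024 = 0.9387
  (32 − 32.0482)²/32.0482 = 0.0001
  (36 − 31.6506)²/31.6506 = 0.5977
  (11 − 15.3976)²/15.3976 = 1.2560
  (24 − 23.9518)²/23.9518 = 0.0001
χ² = 0.4467 + 0.9387 + 0.0001 + 0.5977 + 1.2560 + 0.0001 = 3.239
df = (2−1)(3−1) = 2. Since 3.239 < 9.21, fail to reject the null hypothesis of independence at α = 0.01.

3.239; fail to reject H₀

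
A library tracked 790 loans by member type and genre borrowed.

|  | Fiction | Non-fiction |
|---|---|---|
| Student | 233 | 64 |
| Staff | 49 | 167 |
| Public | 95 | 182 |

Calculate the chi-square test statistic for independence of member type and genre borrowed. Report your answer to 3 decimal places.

186.700

Row totals: 297, 216, 277. Column totals: 377, 413. Grand total N = 790.
Expected counts (row total × column total / N):
  Student, Fiction: 297×377/790 = 141.7329
  Student, Non-fiction: 297×413/790 = 155.2671
  Staff, Fiction: 216×377/790 = 103.0785
  Staff, Non-fiction: 216×413/790 = 112.9215
  Public, Fiction: 277×377/790 = 132.1886
  Public, Non-fiction: 277×413/790 = 144.8114
Contributions (O − E)²/E:
  (233 − 141.7329)²/141.7329 = 58.7703
  (64 − 155.2671)²/155.2671 = 53.6474
  (49 − 103.0785)²/103.0785 = 28.3714
  (167 − 112.9215)²/112.9215 = 25.8984
  (95 − 132.1886)²/132.1886 = 10.4623
  (182 − 144.8114)²/144.8114 = 9.5503
χ² = 58.7703 + 53.6474 + 28.3714 + 25.8984 + 10.4623 + 9.5503 = 186.700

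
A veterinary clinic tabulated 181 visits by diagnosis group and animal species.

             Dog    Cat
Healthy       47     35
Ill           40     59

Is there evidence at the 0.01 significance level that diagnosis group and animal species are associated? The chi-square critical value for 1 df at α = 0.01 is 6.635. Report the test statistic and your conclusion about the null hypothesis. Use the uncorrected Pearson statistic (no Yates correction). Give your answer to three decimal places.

5.140; fail to reject H₀

Row totals: 82, 99. Column totals: 87, 94. Grand total N = 181.
Expected counts (row total × column total / N):
  Healthy, Dog: 82×87/181 = 39.4144
  Healthy, Cat: 82×94/181 = 42.5856
  Ill, Dog: 99×87/181 = 47.5856
  Ill, Cat: 99×94/181 = 51.4144
Contributions (O − E)²/E:
  (47 − 39.4144)²/39.4144 = 1.4599
  (35 − 42.5856)²/42.5856 = 1.3512
  (40 − 47.5856)²/47.5856 = 1.2092
  (59 − 51.4144)²/51.4144 = 1.1192
χ² = 1.4599 + 1.3512 + 1.2092 + 1.1192 = 5.140
df = (2−1)(2−1) = 1. Since 5.140 < 6.635, fail to reject the null hypothesis of independence at α = 0.01.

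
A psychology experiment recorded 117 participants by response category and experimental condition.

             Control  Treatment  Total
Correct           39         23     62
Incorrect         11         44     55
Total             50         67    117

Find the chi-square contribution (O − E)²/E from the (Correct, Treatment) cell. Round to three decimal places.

Row total (Correct) = 62; column total (Treatment) = 67; N = 117.
Expected count E = 62 × 67 / 117 = 35.5043.
Contribution = (O − E)²/E = (23 − 35.5043)² / 35.5043 = 4.404.

4.404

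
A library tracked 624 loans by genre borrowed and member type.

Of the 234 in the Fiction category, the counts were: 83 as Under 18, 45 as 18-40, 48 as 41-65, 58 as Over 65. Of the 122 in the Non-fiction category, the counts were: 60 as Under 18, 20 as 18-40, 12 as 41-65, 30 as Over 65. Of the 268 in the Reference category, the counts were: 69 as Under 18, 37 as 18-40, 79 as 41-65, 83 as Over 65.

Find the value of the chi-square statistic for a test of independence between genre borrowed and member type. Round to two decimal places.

Row totals: 234, 122, 268. Column totals: 212, 102, 139, 171. Grand total N = 624.
Expected counts (row total × column total / N):
  Fiction, Under 18: 234×212/624 = 79.5000
  Fiction, 18-40: 234×102/624 = 38.2500
  Fiction, 41-65: 234×139/624 = 52.1250
  Fiction, Over 65: 234×171/624 = 64.1250
  Non-fiction, Under 18: 122×212/624 = 41.4487
  Non-fiction, 18-40: 122×102/624 = 19.9423
  Non-fiction, 41-65: 122×139/624 = 27.1763
  Non-fiction, Over 65: 122×171/624 = 33.4327
  Reference, Under 18: 268×212/624 = 91.0513
  Reference, 18-40: 268×102/624 = 43.8077
  Reference, 41-65: 268×139/624 = 59.6987
  Reference, Over 65: 268×171/624 = 73.4423
Contributions (O − E)²/E:
  (83 − 79.5000)²/79.5000 = 0.1541
  (45 − 38.2500)²/38.2500 = 1.1912
  (48 − 52.1250)²/52.1250 = 0.3264
  (58 − 64.1250)²/64.1250 = 0.5850
  (60 − 41.4487)²/41.4487 = 8.3031
  (20 − 19.9423)²/19.9423 = 0.0002
  (12 − 27.1763)²/27.1763 = 8.4750
  (30 − 33.4327)²/33.4327 = 0.3525
  (69 − 91.0513)²/91.0513 = 5.3405
  (37 − 43.8077)²/43.8077 = 1.0579
  (79 − 59.6987)²/59.6987 = 6.2403
  (83 − 73.4423)²/73.4423 = 1.2438
χ² = 0.1541 + 1.1912 + 0.3264 + 0.5850 + 8.3031 + 0.0002 + 8.4750 + 0.3525 + 5.3405 + 1.0579 + 6.2403 + 1.2438 = 33.27

33.27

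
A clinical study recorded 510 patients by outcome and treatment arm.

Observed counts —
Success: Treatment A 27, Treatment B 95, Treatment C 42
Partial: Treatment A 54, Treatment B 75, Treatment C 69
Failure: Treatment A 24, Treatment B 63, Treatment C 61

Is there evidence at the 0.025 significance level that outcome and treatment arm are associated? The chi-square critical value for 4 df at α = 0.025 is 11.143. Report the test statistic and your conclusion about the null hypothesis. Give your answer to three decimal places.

21.101; reject H₀

Row totals: 164, 198, 148. Column totals: 105, 233, 172. Grand total N = 510.
Expected counts (row total × column total / N):
  Success, Treatment A: 164×105/510 = 33.7647
  Success, Treatment B: 164×233/510 = 74.9255
  Success, Treatment C: 164×172/510 = 55.3098
  Partial, Treatment A: 198×105/510 = 40.7647
  Partial, Treatment B: 198×233/510 = 90.4588
  Partial, Treatment C: 198×172/510 = 66.7765
  Failure, Treatment A: 148×105/510 = 30.4706
  Failure, Treatment B: 148×233/510 = 67.6157
  Failure, Treatment C: 148×172/510 = 49.9137
Contributions (O − E)²/E:
  (27 − 33.7647)²/33.7647 = 1.3553
  (95 − 74.9255)²/74.9255 = 5.3785
  (42 − 55.3098)²/55.3098 = 3.2029
  (54 − 40.7647)²/40.7647 = 4.2972
  (75 − 90.4588)²/90.4588 = 2.6418
  (69 − 66.7765)²/66.7765 = 0.0740
  (24 − 30.4706)²/30.4706 = 1.3741
  (63 − 67.6157)²/67.6157 = 0.3151
  (61 − 49.9137)²/49.9137 = 2.4624
χ² = 1.3553 + 5.3785 + 3.2029 + 4.2972 + 2.6418 + 0.0740 + 1.3741 + 0.3151 + 2.4624 = 21.101
df = (3−1)(3−1) = 4. Since 21.101 > 11.143, reject the null hypothesis of independence at α = 0.025.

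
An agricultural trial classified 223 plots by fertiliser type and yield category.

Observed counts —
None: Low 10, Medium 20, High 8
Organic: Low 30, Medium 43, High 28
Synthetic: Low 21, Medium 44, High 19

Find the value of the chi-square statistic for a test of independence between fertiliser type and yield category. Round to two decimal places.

Row totals: 38, 101, 84. Column totals: 61, 107, 55. Grand total N = 223.
Expected counts (row total × column total / N):
  None, Low: 38×61/223 = 10.3946
  None, Medium: 38×107/223 = 18.2332
  None, High: 38×55/223 = 9.3722
  Organic, Low: 101×61/223 = 27.6278
  Organic, Medium: 101×107/223 = 48.4619
  Organic, High: 101×55/223 = 24.9103
  Synthetic, Low: 84×61/223 = 22.9776
  Synthetic, Medium: 84×107/223 = 40.3049
  Synthetic, High: 84×55/223 = 20.7175
Contributions (O − E)²/E:
  (10 − 10.3946)²/10.3946 = 0.0150
  (20 − 18.2332)²/18.2332 = 0.1712
  (8 − 9.3722)²/9.3722 = 0.2009
  (30 − 27.6278)²/27.6278 = 0.2037
  (43 − 48.4619)²/48.4619 = 0.6156
  (28 − 24.9103)²/24.9103 = 0.3832
  (21 − 22.9776)²/22.9776 = 0.1702
  (44 − 40.3049)²/40.3049 = 0.3388
  (19 − 20.7175)²/20.7175 = 0.1424
χ² = 0.0150 + 0.1712 + 0.2009 + 0.2037 + 0.6156 + 0.3832 + 0.1702 + 0.3388 + 0.1424 = 2.24

2.24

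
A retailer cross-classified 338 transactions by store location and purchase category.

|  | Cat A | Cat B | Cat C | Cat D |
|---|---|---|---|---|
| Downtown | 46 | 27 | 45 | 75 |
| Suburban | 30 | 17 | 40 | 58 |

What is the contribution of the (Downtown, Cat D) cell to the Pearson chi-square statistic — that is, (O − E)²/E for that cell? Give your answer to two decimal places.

0.01

Row total (Downtown) = 193; column total (Cat D) = 133; N = 338.
Expected count E = 193 × 133 / 338 = 75.944.
Contribution = (O − E)²/E = (75 − 75.944)² / 75.944 = 0.01.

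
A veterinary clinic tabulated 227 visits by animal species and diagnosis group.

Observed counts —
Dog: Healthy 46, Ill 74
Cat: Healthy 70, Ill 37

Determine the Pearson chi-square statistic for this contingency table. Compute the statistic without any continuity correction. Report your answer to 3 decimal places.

16.609

Row totals: 120, 107. Column totals: 116, 111. Grand total N = 227.
Expected counts (row total × column total / N):
  Dog, Healthy: 120×116/227 = 61.3216
  Dog, Ill: 120×111/227 = 58.6784
  Cat, Healthy: 107×116/227 = 54.6784
  Cat, Ill: 107×111/227 = 52.3216
Contributions (O − E)²/E:
  (46 − 61.3216)²/61.3216 = 3.8282
  (74 − 58.6784)²/58.6784 = 4.0006
  (70 − 54.6784)²/54.6784 = 4.2933
  (37 − 52.3216)²/52.3216 = 4.4867
χ² = 3.8282 + 4.0006 + 4.2933 + 4.4867 = 16.609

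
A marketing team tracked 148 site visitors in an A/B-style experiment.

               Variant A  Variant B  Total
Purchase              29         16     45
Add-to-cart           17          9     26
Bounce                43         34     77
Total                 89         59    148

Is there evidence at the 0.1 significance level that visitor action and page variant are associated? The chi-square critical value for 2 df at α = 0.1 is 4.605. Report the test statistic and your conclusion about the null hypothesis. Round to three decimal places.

1.239; fail to reject H₀

Grand total N = 148.
Expected counts (row total × column total / N):
  Purchase, Variant A: 45×89/148 = 27.0608
  Purchase, Variant B: 45×59/148 = 17.9392
  Add-to-cart, Variant A: 26×89/148 = 15.6351
  Add-to-cart, Variant B: 26×59/148 = 10.3649
  Bounce, Variant A: 77×89/148 = 46.3041
  Bounce, Variant B: 77×59/148 = 30.6959
Contributions (O − E)²/E:
  (29 − 27.0608)²/27.0608 = 0.1390
  (16 − 17.9392)²/17.9392 = 0.2096
  (17 − 15.6351)²/15.6351 = 0.1192
  (9 − 10.3649)²/10.3649 = 0.1797
  (43 − 46.3041)²/46.3041 = 0.2358
  (34 − 30.6959)²/30.6959 = 0.3557
χ² = 0.1390 + 0.2096 + 0.1192 + 0.1797 + 0.2358 + 0.3557 = 1.239
df = (3−1)(2−1) = 2. Since 1.239 < 4.605, fail to reject the null hypothesis of independence at α = 0.1.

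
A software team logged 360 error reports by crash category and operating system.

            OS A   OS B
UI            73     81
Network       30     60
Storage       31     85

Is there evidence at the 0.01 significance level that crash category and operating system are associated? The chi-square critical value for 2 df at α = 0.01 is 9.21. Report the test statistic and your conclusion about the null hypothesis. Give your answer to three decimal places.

12.884; reject H₀

Row totals: 154, 90, 116. Column totals: 134, 226. Grand total N = 360.
Expected counts (row total × column total / N):
  UI, OS A: 154×134/360 = 57.3222
  UI, OS B: 154×226/360 = 96.6778
  Network, OS A: 90×134/360 = 33.5000
  Network, OS B: 90×226/360 = 56.5000
  Storage, OS A: 116×134/360 = 43.1778
  Storage, OS B: 116×226/360 = 72.8222
Contributions (O − E)²/E:
  (73 − 57.3222)²/57.3222 = 4.2879
  (81 − 96.6778)²/96.6778 = 2.5424
  (30 − 33.5000)²/33.5000 = 0.3657
  (60 − 56.5000)²/56.5000 = 0.2168
  (31 − 43.1778)²/43.1778 = 3.4346
  (85 − 72.8222)²/72.8222 = 2.0365
χ² = 4.2879 + 2.5424 + 0.3657 + 0.2168 + 3.4346 + 2.0365 = 12.884
df = (3−1)(2−1) = 2. Since 12.884 > 9.21, reject the null hypothesis of independence at α = 0.01.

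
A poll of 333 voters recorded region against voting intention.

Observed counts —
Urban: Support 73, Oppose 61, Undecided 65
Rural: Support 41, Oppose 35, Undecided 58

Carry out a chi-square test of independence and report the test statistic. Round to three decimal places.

Row totals: 199, 134. Column totals: 114, 96, 123. Grand total N = 333.
Expected counts (row total × column total / N):
  Urban, Support: 199×114/333 = 68.1261
  Urban, Oppose: 199×96/333 = 57.3694
  Urban, Undecided: 199×123/333 = 73.5045
  Rural, Support: 134×114/333 = 45.8739
  Rural, Oppose: 134×96/333 = 38.6306
  Rural, Undecided: 134×123/333 = 49.4955
Contributions (O − E)²/E:
  (73 − 68.1261)²/68.1261 = 0.3487
  (61 − 57.3694)²/57.3694 = 0.2298
  (65 − 73.5045)²/73.5045 = 0.9840
  (41 − 45.8739)²/45.8739 = 0.5178
  (35 − 38.6306)²/38.6306 = 0.3412
  (58 − 49.4955)²/49.4955 = 1.4613
χ² = 0.3487 + 0.2298 + 0.9840 + 0.5178 + 0.3412 + 1.4613 = 3.883

3.883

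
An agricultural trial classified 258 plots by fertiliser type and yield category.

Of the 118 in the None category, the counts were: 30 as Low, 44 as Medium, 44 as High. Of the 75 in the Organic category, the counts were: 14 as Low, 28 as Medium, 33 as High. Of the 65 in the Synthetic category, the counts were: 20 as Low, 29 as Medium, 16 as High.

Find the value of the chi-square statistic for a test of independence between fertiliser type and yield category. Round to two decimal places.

Row totals: 118, 75, 65. Column totals: 64, 101, 93. Grand total N = 258.
Expected counts (row total × column total / N):
  None, Low: 118×64/258 = 29.271
  None, Medium: 118×101/258 = 46.194
  None, High: 118×93/258 = 42.535
  Organic, Low: 75×64/258 = 18.605
  Organic, Medium: 75×101/258 = 29.360
  Organic, High: 75×93/258 = 27.035
  Synthetic, Low: 65×64/258 = 16.124
  Synthetic, Medium: 65×101/258 = 25.446
  Synthetic, High: 65×93/258 = 23.430
Contributions (O − E)²/E:
  (30 − 29.271)²/29.271 = 0.0182
  (44 − 46.194)²/46.194 = 0.1042
  (44 − 42.535)²/42.535 = 0.0505
  (14 − 18.605)²/18.605 = 1.1398
  (28 − 29.360)²/29.360 = 0.0630
  (33 − 27.035)²/27.035 = 1.3161
  (20 − 16.124)²/16.124 = 0.9317
  (29 − 25.446)²/25.446 = 0.4964
  (16 − 23.430)²/23.430 = 2.3562
χ² = 0.0182 + 0.1042 + 0.0505 + 1.1398 + 0.0630 + 1.3161 + 0.9317 + 0.4964 + 2.3562 = 6.48

6.48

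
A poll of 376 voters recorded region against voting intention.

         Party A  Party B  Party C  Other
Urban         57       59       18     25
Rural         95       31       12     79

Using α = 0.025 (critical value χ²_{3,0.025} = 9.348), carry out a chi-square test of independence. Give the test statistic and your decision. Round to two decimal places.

Row totals: 159, 217. Column totals: 152, 90, 30, 104. Grand total N = 376.
Expected counts (row total × column total / N):
  Urban, Party A: 159×152/376 = 64.277
  Urban, Party B: 159×90/376 = 38.059
  Urban, Party C: 159×30/376 = 12.686
  Urban, Other: 159×104/376 = 43.979
  Rural, Party A: 217×152/376 = 87.723
  Rural, Party B: 217×90/376 = 51.941
  Rural, Party C: 217×30/376 = 17.314
  Rural, Other: 217×104/376 = 60.021
Contributions (O − E)²/E:
  (57 − 64.277)²/64.277 = 0.8239
  (59 − 38.059)²/38.059 = 11.5223
  (18 − 12.686)²/12.686 = 2.2260
  (25 − 43.979)²/43.979 = 8.1903
  (95 − 87.723)²/87.723 = 0.6037
  (31 − 51.941)²/51.941 = 8.4428
  (12 − 17.314)²/17.314 = 1.6310
  (79 − 60.021)²/60.021 = 6.0013
χ² = 0.8239 + 11.5223 + 2.2260 + 8.1903 + 0.6037 + 8.4428 + 1.6310 + 6.0013 = 39.44
df = (2−1)(4−1) = 3. Since 39.44 > 9.348, reject the null hypothesis of independence at α = 0.025.

39.44; reject H₀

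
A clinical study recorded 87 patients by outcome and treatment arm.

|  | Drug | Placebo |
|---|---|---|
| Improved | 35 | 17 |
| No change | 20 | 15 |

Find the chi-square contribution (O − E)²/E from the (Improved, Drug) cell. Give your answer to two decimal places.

0.14

Row total (Improved) = 52; column total (Drug) = 55; N = 87.
Expected count E = 52 × 55 / 87 = 32.874.
Contribution = (O − E)²/E = (35 − 32.874)² / 32.874 = 0.14.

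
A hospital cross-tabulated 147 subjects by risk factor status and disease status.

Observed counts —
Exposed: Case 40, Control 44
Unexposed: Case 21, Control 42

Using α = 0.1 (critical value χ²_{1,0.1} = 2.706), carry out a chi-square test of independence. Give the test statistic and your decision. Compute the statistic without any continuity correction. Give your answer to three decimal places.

Row totals: 84, 63. Column totals: 61, 86. Grand total N = 147.
Expected counts (row total × column total / N):
  Exposed, Case: 84×61/147 = 34.8571
  Exposed, Control: 84×86/147 = 49.1429
  Unexposed, Case: 63×61/147 = 26.1429
  Unexposed, Control: 63×86/147 = 36.8571
Contributions (O − E)²/E:
  (40 − 34.8571)²/34.8571 = 0.7588
  (44 − 49.1429)²/49.1429 = 0.5382
  (21 − 26.1429)²/26.1429 = 1.0117
  (42 − 36.8571)²/36.8571 = 0.7176
χ² = 0.7588 + 0.5382 + 1.0117 + 0.7176 = 3.026
df = (2−1)(2−1) = 1. Since 3.026 > 2.706, reject the null hypothesis of independence at α = 0.1.

3.026; reject H₀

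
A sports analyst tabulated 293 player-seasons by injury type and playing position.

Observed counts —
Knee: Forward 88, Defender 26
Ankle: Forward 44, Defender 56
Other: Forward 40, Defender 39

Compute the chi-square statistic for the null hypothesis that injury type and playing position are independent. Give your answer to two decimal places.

Row totals: 114, 100, 79. Column totals: 172, 121. Grand total N = 293.
Expected counts (row total × column total / N):
  Knee, Forward: 114×172/293 = 66.922
  Knee, Defender: 114×121/293 = 47.078
  Ankle, Forward: 100×172/293 = 58.703
  Ankle, Defender: 100×121/293 = 41.297
  Other, Forward: 79×172/293 = 46.375
  Other, Defender: 79×121/293 = 32.625
Contributions (O − E)²/E:
  (88 − 66.922)²/66.922 = 6.6388
  (26 − 47.078)²/47.078 = 9.4371
  (44 − 58.703)²/58.703 = 3.6826
  (56 − 41.297)²/41.297 = 5.2347
  (40 − 46.375)²/46.375 = 0.8763
  (39 − 32.625)²/32.625 = 1.2457
χ² = 6.6388 + 9.4371 + 3.6826 + 5.2347 + 0.8763 + 1.2457 = 27.12

27.12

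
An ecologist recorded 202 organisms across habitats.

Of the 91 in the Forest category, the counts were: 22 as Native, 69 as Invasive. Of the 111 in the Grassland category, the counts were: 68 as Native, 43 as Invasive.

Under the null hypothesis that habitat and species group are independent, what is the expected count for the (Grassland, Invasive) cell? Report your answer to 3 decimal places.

Row total (Grassland) = 111; column total (Invasive) = 112; grand total N = 202.
Expected count = (row total × column total) / N = 111 × 112 / 202 = 61.545.

61.545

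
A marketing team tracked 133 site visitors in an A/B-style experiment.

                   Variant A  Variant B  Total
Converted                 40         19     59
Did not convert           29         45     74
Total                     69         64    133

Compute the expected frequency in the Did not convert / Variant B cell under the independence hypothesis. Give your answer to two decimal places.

35.61

Row total (Did not convert) = 74; column total (Variant B) = 64; grand total N = 133.
Expected count = (row total × column total) / N = 74 × 64 / 133 = 35.61.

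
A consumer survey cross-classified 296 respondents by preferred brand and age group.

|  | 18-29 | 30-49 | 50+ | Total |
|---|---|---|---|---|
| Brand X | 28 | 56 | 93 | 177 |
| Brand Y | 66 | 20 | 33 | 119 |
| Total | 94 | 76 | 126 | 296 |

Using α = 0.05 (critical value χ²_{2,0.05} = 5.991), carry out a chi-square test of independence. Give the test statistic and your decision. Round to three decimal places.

51.602; reject H₀

Grand total N = 296.
Expected counts (row total × column total / N):
  Brand X, 18-29: 177×94/296 = 56.20946
  Brand X, 30-49: 177×76/296 = 45.44595
  Brand X, 50+: 177×126/296 = 75.34459
  Brand Y, 18-29: 119×94/296 = 37.79054
  Brand Y, 30-49: 119×76/296 = 30.55405
  Brand Y, 50+: 119×126/296 = 50.65541
Contributions (O − E)²/E:
  (28 − 56.20946)²/56.20946 = 14.1573
  (56 − 45.44595)²/45.44595 = 2.4510
  (93 − 75.34459)²/75.34459 = 4.1372
  (66 − 37.79054)²/37.79054 = 21.0575
  (20 − 30.55405)²/30.55405 = 3.6456
  (33 − 50.65541)²/50.65541 = 6.1536
χ² = 14.1573 + 2.4510 + 4.1372 + 21.0575 + 3.6456 + 6.1536 = 51.602
df = (2−1)(3−1) = 2. Since 51.602 > 5.991, reject the null hypothesis of independence at α = 0.05.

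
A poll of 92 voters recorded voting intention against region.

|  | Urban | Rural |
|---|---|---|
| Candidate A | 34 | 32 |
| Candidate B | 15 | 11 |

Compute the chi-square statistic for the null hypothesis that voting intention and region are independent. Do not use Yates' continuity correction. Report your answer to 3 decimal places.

Row totals: 66, 26. Column totals: 49, 43. Grand total N = 92.
Expected counts (row total × column total / N):
  Candidate A, Urban: 66×49/92 = 35.1522
  Candidate A, Rural: 66×43/92 = 30.8478
  Candidate B, Urban: 26×49/92 = 13.8478
  Candidate B, Rural: 26×43/92 = 12.1522
Contributions (O − E)²/E:
  (34 − 35.1522)²/35.1522 = 0.0378
  (32 − 30.8478)²/30.8478 = 0.0430
  (15 − 13.8478)²/13.8478 = 0.0959
  (11 − 12.1522)²/12.1522 = 0.1092
χ² = 0.0378 + 0.0430 + 0.0959 + 0.1092 = 0.286

0.286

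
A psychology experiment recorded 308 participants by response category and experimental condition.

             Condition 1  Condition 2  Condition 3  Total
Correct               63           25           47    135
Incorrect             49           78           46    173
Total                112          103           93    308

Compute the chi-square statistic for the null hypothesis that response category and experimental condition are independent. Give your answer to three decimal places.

Grand total N = 308.
Expected counts (row total × column total / N):
  Correct, Condition 1: 135×112/308 = 49.0909
  Correct, Condition 2: 135×103/308 = 45.1461
  Correct, Condition 3: 135×93/308 = 40.7630
  Incorrect, Condition 1: 173×112/308 = 62.9091
  Incorrect, Condition 2: 173×103/308 = 57.8539
  Incorrect, Condition 3: 173×93/308 = 52.2370
Contributions (O − E)²/E:
  (63 − 49.0909)²/49.0909 = 3.9409
  (25 − 45.1461)²/45.1461 = 8.9900
  (47 − 40.7630)²/40.7630 = 0.9543
  (49 − 62.9091)²/62.9091 = 3.0753
  (78 − 57.8539)²/57.8539 = 7.0153
  (46 − 52.2370)²/52.2370 = 0.7447
χ² = 3.9409 + 8.9900 + 0.9543 + 3.0753 + 7.0153 + 0.7447 = 24.721

24.721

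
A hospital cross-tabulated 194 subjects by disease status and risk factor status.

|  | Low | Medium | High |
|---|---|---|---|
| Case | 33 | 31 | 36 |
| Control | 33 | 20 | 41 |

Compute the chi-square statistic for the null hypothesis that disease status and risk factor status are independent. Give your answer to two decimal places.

Row totals: 100, 94. Column totals: 66, 51, 77. Grand total N = 194.
Expected counts (row total × column total / N):
  Case, Low: 100×66/194 = 34.021
  Case, Medium: 100×51/194 = 26.289
  Case, High: 100×77/194 = 39.691
  Control, Low: 94×66/194 = 31.979
  Control, Medium: 94×51/194 = 24.711
  Control, High: 94×77/194 = 37.309
Contributions (O − E)²/E:
  (33 − 34.021)²/34.021 = 0.0306
  (31 − 26.289)²/26.289 = 0.8442
  (36 − 39.691)²/39.691 = 0.3432
  (33 − 31.979)²/31.979 = 0.0326
  (20 − 24.711)²/24.711 = 0.8981
  (41 − 37.309)²/37.309 = 0.3652
χ² = 0.0306 + 0.8442 + 0.3432 + 0.0326 + 0.8981 + 0.3652 = 2.51

2.51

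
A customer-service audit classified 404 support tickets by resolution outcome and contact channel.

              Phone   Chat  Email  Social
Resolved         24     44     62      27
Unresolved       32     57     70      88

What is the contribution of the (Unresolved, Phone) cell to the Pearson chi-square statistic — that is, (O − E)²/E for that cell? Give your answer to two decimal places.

0.15

Row total (Unresolved) = 247; column total (Phone) = 56; N = 404.
Expected count E = 247 × 56 / 404 = 34.238.
Contribution = (O − E)²/E = (32 − 34.238)² / 34.238 = 0.15.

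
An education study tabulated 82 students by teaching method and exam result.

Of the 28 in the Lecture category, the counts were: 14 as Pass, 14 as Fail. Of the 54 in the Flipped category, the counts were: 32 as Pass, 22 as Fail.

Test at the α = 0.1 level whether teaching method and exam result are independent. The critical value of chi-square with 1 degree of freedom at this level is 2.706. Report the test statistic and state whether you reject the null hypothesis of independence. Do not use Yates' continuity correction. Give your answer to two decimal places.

Row totals: 28, 54. Column totals: 46, 36. Grand total N = 82.
Expected counts (row total × column total / N):
  Lecture, Pass: 28×46/82 = 15.707
  Lecture, Fail: 28×36/82 = 12.293
  Flipped, Pass: 54×46/82 = 30.293
  Flipped, Fail: 54×36/82 = 23.707
Contributions (O − E)²/E:
  (14 − 15.707)²/15.707 = 0.1855
  (14 − 12.293)²/12.293 = 0.2370
  (32 − 30.293)²/30.293 = 0.0962
  (22 − 23.707)²/23.707 = 0.1229
χ² = 0.1855 + 0.2370 + 0.0962 + 0.1229 = 0.64
df = (2−1)(2−1) = 1. Since 0.64 < 2.706, fail to reject the null hypothesis of independence at α = 0.1.

0.64; fail to reject H₀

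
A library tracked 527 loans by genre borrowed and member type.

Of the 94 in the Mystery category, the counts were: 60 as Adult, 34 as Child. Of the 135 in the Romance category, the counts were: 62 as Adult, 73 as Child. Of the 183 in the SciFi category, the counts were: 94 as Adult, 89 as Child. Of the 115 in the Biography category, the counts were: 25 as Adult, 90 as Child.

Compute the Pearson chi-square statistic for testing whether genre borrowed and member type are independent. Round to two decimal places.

Row totals: 94, 135, 183, 115. Column totals: 241, 286. Grand total N = 527.
Expected counts (row total × column total / N):
  Mystery, Adult: 94×241/527 = 42.987
  Mystery, Child: 94×286/527 = 51.013
  Romance, Adult: 135×241/527 = 61.736
  Romance, Child: 135×286/527 = 73.264
  SciFi, Adult: 183×241/527 = 83.687
  SciFi, Child: 183×286/527 = 99.313
  Biography, Adult: 115×241/527 = 52.590
  Biography, Child: 115×286/527 = 62.410
Contributions (O − E)²/E:
  (60 − 42.987)²/42.987 = 6.7332
  (34 − 51.013)²/51.013 = 5.6739
  (62 − 61.736)²/61.736 = 0.0011
  (73 − 73.264)²/73.264 = 0.0010
  (94 − 83.687)²/83.687 = 1.2709
  (89 − 99.313)²/99.313 = 1.0709
  (25 − 52.590)²/52.590 = 14.4744
  (90 − 62.410)²/62.410 = 12.1969
χ² = 6.7332 + 5.6739 + 0.0011 + 0.0010 + 1.2709 + 1.0709 + 14.4744 + 12.1969 = 41.42

41.42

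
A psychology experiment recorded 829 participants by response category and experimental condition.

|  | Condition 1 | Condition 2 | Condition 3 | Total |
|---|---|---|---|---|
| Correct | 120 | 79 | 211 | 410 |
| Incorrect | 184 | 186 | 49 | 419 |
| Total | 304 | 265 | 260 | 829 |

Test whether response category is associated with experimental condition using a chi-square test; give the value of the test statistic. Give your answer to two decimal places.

157.54

Grand total N = 829.
Expected counts (row total × column total / N):
  Correct, Condition 1: 410×304/829 = 150.350
  Correct, Condition 2: 410×265/829 = 131.062
  Correct, Condition 3: 410×260/829 = 128.589
  Incorrect, Condition 1: 419×304/829 = 153.650
  Incorrect, Condition 2: 419×265/829 = 133.938
  Incorrect, Condition 3: 419×260/829 = 131.411
Contributions (O − E)²/E:
  (120 − 150.350)²/150.350 = 6.1265
  (79 − 131.062)²/131.062 = 20.6807
  (211 − 128.589)²/128.589 = 52.8161
  (184 − 153.650)²/153.650 = 5.9949
  (186 − 133.938)²/133.938 = 20.2366
  (49 − 131.411)²/131.411 = 51.6819
χ² = 6.1265 + 20.6807 + 52.8161 + 5.9949 + 20.2366 + 51.6819 = 157.54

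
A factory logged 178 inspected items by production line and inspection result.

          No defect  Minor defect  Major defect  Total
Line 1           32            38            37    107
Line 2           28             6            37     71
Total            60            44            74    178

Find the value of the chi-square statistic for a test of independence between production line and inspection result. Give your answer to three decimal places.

Grand total N = 178.
Expected counts (row total × column total / N):
  Line 1, No defect: 107×60/178 = 36.0674
  Line 1, Minor defect: 107×44/178 = 26.4494
  Line 1, Major defect: 107×74/178 = 44.4831
  Line 2, No defect: 71×60/178 = 23.9326
  Line 2, Minor defect: 71×44/178 = 17.5506
  Line 2, Major defect: 71×74/178 = 29.5169
Contributions (O − E)²/E:
  (32 − 36.0674)²/36.0674 = 0.4587
  (38 − 26.4494)²/26.4494 = 5.0442
  (37 − 44.4831)²/44.4831 = 1.2588
  (28 − 23.9326)²/23.9326 = 0.6913
  (6 − 17.5506)²/17.5506 = 7.6018
  (37 − 29.5169)²/29.5169 = 1.8971
χ² = 0.4587 + 5.0442 + 1.2588 + 0.6913 + 7.6018 + 1.8971 = 16.952

16.952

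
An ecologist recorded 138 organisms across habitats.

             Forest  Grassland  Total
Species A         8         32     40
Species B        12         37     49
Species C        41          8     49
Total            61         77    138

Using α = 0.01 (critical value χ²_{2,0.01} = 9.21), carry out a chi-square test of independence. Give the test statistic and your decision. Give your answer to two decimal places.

Grand total N = 138.
Expected counts (row total × column total / N):
  Species A, Forest: 40×61/138 = 17.681
  Species A, Grassland: 40×77/138 = 22.319
  Species B, Forest: 49×61/138 = 21.659
  Species B, Grassland: 49×77/138 = 27.341
  Species C, Forest: 49×61/138 = 21.659
  Species C, Grassland: 49×77/138 = 27.341
Contributions (O − E)²/E:
  (8 − 17.681)²/17.681 = 5.3007
  (32 − 22.319)²/22.319 = 4.1992
  (12 − 21.659)²/21.659 = 4.3075
  (37 − 27.341)²/27.341 = 3.4123
  (41 − 21.659)²/21.659 = 17.2711
  (8 − 27.341)²/27.341 = 13.6818
χ² = 5.3007 + 4.1992 + 4.3075 + 3.4123 + 17.2711 + 13.6818 = 48.17
df = (3−1)(2−1) = 2. Since 48.17 > 9.21, reject the null hypothesis of independence at α = 0.01.

48.17; reject H₀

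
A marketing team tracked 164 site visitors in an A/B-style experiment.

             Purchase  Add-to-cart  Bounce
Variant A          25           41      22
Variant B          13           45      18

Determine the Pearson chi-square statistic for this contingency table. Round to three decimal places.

Row totals: 88, 76. Column totals: 38, 86, 40. Grand total N = 164.
Expected counts (row total × column total / N):
  Variant A, Purchase: 88×38/164 = 20.3902
  Variant A, Add-to-cart: 88×86/164 = 46.1463
  Variant A, Bounce: 88×40/164 = 21.4634
  Variant B, Purchase: 76×38/164 = 17.6098
  Variant B, Add-to-cart: 76×86/164 = 39.8537
  Variant B, Bounce: 76×40/164 = 18.5366
Contributions (O − E)²/E:
  (25 − 20.3902)²/20.3902 = 1.0422
  (41 − 46.1463)²/46.1463 = 0.5739
  (22 − 21.4634)²/21.4634 = 0.0134
  (13 − 17.6098)²/17.6098 = 1.2067
  (45 − 39.8537)²/39.8537 = 0.6645
  (18 − 18.5366)²/18.5366 = 0.0155
χ² = 1.0422 + 0.5739 + 0.0134 + 1.2067 + 0.6645 + 0.0155 = 3.516

3.516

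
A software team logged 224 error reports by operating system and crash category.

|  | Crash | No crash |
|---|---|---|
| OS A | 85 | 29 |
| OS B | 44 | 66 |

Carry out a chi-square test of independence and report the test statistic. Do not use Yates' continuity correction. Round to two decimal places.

27.38

Row totals: 114, 110. Column totals: 129, 95. Grand total N = 224.
Expected counts (row total × column total / N):
  OS A, Crash: 114×129/224 = 65.652
  OS A, No crash: 114×95/224 = 48.348
  OS B, Crash: 110×129/224 = 63.348
  OS B, No crash: 110×95/224 = 46.652
Contributions (O − E)²/E:
  (85 − 65.652)²/65.652 = 5.7020
  (29 − 48.348)²/48.348 = 7.7427
  (44 − 63.348)²/63.348 = 5.9093
  (66 − 46.652)²/46.652 = 8.0242
χ² = 5.7020 + 7.7427 + 5.9093 + 8.0242 = 27.38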